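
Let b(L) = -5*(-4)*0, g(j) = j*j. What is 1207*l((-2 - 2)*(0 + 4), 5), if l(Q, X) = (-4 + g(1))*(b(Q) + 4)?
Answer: -14484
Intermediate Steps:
g(j) = j²
b(L) = 0 (b(L) = 20*0 = 0)
l(Q, X) = -12 (l(Q, X) = (-4 + 1²)*(0 + 4) = (-4 + 1)*4 = -3*4 = -12)
1207*l((-2 - 2)*(0 + 4), 5) = 1207*(-12) = -14484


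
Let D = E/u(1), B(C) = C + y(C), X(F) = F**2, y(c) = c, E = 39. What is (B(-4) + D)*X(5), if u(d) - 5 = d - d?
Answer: -5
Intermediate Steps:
u(d) = 5 (u(d) = 5 + (d - d) = 5 + 0 = 5)
B(C) = 2*C (B(C) = C + C = 2*C)
D = 39/5 ≈ 7.8000
(B(-4) + D)*X(5) = (2*(-4) + 39/5)*5**2 = (-8 + 39/5)*25 = -1/5*25 = -5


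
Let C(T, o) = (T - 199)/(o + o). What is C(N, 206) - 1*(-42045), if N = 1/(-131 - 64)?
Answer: 1688928247/40170 ≈ 42045.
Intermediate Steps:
N = -1/195 (N = 1/(-195) = -1/195 ≈ -0.0051282)
C(T, o) = (-199 + T)/(2*o) (C(T, o) = (-199 + T)/((2*o)) = (-199 + T)*(1/(2*o)) = (-199 + T)/(2*o))
C(N, 206) - 1*(-42045) = (½)*(-199 - 1/195)/206 - 1*(-42045) = (½)*(1/206)*(-38806/195) + 42045 = -19403/40170 + 42045 = 1688928247/40170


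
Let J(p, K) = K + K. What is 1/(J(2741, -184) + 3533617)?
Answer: 1/3533249 ≈ 2.8303e-7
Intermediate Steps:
J(p, K) = 2*K
1/(J(2741, -184) + 3533617) = 1/(2*(-184) + 3533617) = 1/(-368 + 3533617) = 1/3533249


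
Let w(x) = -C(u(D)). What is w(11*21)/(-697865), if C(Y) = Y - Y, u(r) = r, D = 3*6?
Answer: 0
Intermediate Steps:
D = 18
C(Y) = 0
w(x) = 0 (w(x) = -1*0 = 0)
w(11*21)/(-697865) = 0/(-697865) = 0*(-1/697865) = 0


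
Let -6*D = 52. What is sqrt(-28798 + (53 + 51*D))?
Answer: 3*I*sqrt(3243) ≈ 170.84*I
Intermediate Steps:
D = -26/3 (D = -1/6*52 = -26/3 ≈ -8.6667)
sqrt(-28798 + (53 + 51*D)) = sqrt(-28798 + (53 + 51*(-26/3))) = sqrt(-28798 + (53 - 442)) = sqrt(-28798 - 389) = sqrt(-29187) = 3*I*sqrt(3243)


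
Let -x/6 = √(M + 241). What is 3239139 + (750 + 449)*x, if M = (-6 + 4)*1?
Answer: 3239139 - 7194*√239 ≈ 3.1279e+6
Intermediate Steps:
M = -2 (M = -2*1 = -2)
x = -6*√239 (x = -6*√(-2 + 241) = -6*√239 ≈ -92.758)
3239139 + (750 + 449)*x = 3239139 + (750 + 449)*(-6*√239) = 3239139 + 1199*(-6*√239) = 3239139 - 7194*√239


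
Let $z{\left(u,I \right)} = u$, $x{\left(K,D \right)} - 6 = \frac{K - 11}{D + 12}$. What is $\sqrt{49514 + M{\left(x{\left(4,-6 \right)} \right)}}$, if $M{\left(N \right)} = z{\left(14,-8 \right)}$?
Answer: $2 \sqrt{12382} \approx 222.55$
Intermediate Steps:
$x{\left(K,D \right)} = 6 + \frac{-11 + K}{12 + D}$ ($x{\left(K,D \right)} = 6 + \frac{K - 11}{D + 12} = 6 + \frac{-11 + K}{12 + D}$)
$M{\left(N \right)} = 14$
$\sqrt{49514 + M{\left(x{\left(4,-6 \right)} \right)}} = \sqrt{49514 + 14} = \sqrt{49528} = 2 \sqrt{12382}$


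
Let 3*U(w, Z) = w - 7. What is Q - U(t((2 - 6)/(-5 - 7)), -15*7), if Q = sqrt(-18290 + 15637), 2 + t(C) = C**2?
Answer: 80/27 + I*sqrt(2653) ≈ 2.963 + 51.507*I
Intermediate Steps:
t(C) = -2 + C**2
U(w, Z) = -7/3 + w/3 (U(w, Z) = (w - 7)/3 = (-7 + w)/3 = -7/3 + w/3)
Q = I*sqrt(2653) (Q = sqrt(-2653) = I*sqrt(2653) ≈ 51.507*I)
Q - U(t((2 - 6)/(-5 - 7)), -15*7) = I*sqrt(2653) - (-7/3 + (-2 + ((2 - 6)/(-5 - 7))**2)/3) = I*sqrt(2653) - (-7/3 + (-2 + (-4/(-12))**2)/3) = I*sqrt(2653) - (-7/3 + (-2 + (-4*(-1/12))**2)/3) = I*sqrt(2653) - (-7/3 + (-2 + (1/3)**2)/3) = I*sqrt(2653) - (-7/3 + (-2 + 1/9)/3) = I*sqrt(2653) - (-7/3 + (1/3)*(-17/9)) = I*sqrt(2653) - (-7/3 - 17/27) = I*sqrt(2653) - 1*(-80/27) = I*sqrt(2653) + 80/27 = 80/27 + I*sqrt(2653)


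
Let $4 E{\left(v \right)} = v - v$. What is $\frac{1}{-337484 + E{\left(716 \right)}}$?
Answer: $- \frac{1}{337484} \approx -2.9631 \cdot 10^{-6}$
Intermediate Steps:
$E{\left(v \right)} = 0$ ($E{\left(v \right)} = \frac{v - v}{4} = \frac{1}{4} \cdot 0 = 0$)
$\frac{1}{-337484 + E{\left(716 \right)}} = \frac{1}{-337484 + 0} = \frac{1}{-337484} = - \frac{1}{337484}$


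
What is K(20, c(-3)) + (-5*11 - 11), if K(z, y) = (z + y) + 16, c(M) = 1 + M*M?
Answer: -20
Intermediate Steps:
c(M) = 1 + M²
K(z, y) = 16 + y + z (K(z, y) = (y + z) + 16 = 16 + y + z)
K(20, c(-3)) + (-5*11 - 11) = (16 + (1 + (-3)²) + 20) + (-5*11 - 11) = (16 + (1 + 9) + 20) + (-55 - 11) = (16 + 10 + 20) - 66 = 46 - 66 = -20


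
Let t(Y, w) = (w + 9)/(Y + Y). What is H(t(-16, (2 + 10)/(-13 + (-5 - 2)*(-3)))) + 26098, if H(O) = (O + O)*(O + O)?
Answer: 26724793/1024 ≈ 26098.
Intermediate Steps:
t(Y, w) = (9 + w)/(2*Y) (t(Y, w) = (9 + w)/((2*Y)) = (9 + w)*(1/(2*Y)) = (9 + w)/(2*Y))
H(O) = 4*O² (H(O) = (2*O)*(2*O) = 4*O²)
H(t(-16, (2 + 10)/(-13 + (-5 - 2)*(-3)))) + 26098 = 4*((½)*(9 + (2 + 10)/(-13 + (-5 - 2)*(-3)))/(-16))² + 26098 = 4*((½)*(-1/16)*(9 + 12/(-13 - 7*(-3))))² + 26098 = 4*((½)*(-1/16)*(9 + 12/(-13 + 21)))² + 26098 = 4*((½)*(-1/16)*(9 + 12/8))² + 26098 = 4*((½)*(-1/16)*(9 + 12*(⅛)))² + 26098 = 4*((½)*(-1/16)*(9 + 3/2))² + 26098 = 4*((½)*(-1/16)*(21/2))² + 26098 = 4*(-21/64)² + 26098 = 4*(441/4096) + 26098 = 441/1024 + 26098 = 26724793/1024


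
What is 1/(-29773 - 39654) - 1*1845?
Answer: -128092816/69427 ≈ -1845.0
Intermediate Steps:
1/(-29773 - 39654) - 1*1845 = 1/(-69427) - 1845 = -1/69427 - 1845 = -128092816/69427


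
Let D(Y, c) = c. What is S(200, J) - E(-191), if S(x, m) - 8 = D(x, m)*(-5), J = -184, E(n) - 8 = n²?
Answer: -35561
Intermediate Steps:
E(n) = 8 + n²
S(x, m) = 8 - 5*m (S(x, m) = 8 + m*(-5) = 8 - 5*m)
S(200, J) - E(-191) = (8 - 5*(-184)) - (8 + (-191)²) = (8 + 920) - (8 + 36481) = 928 - 1*36489 = 928 - 36489 = -35561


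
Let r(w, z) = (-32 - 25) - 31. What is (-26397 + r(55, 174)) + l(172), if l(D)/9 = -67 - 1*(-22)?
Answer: -26890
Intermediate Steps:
r(w, z) = -88 (r(w, z) = -57 - 31 = -88)
l(D) = -405 (l(D) = 9*(-67 - 1*(-22)) = 9*(-67 + 22) = 9*(-45) = -405)
(-26397 + r(55, 174)) + l(172) = (-26397 - 88) - 405 = -26485 - 405 = -26890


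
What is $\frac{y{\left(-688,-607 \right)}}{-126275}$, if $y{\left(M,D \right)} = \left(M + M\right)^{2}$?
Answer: $- \frac{1893376}{126275} \approx -14.994$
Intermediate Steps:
$y{\left(M,D \right)} = 4 M^{2}$ ($y{\left(M,D \right)} = \left(2 M\right)^{2} = 4 M^{2}$)
$\frac{y{\left(-688,-607 \right)}}{-126275} = \frac{4 \left(-688\right)^{2}}{-126275} = 4 \cdot 473344 \left(- \frac{1}{126275}\right) = 1893376 \left(- \frac{1}{126275}\right) = - \frac{1893376}{126275}$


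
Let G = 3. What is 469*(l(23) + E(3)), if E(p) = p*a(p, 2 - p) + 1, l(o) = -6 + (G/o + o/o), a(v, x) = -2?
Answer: -106463/23 ≈ -4628.8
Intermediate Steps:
l(o) = -5 + 3/o (l(o) = -6 + (3/o + o/o) = -6 + (3/o + 1) = -6 + (1 + 3/o) = -5 + 3/o)
E(p) = 1 - 2*p (E(p) = p*(-2) + 1 = -2*p + 1 = 1 - 2*p)
469*(l(23) + E(3)) = 469*((-5 + 3/23) + (1 - 2*3)) = 469*((-5 + 3*(1/23)) + (1 - 6)) = 469*((-5 + 3/23) - 5) = 469*(-112/23 - 5) = 469*(-227/23) = -106463/23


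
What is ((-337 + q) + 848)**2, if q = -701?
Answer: 36100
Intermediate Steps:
((-337 + q) + 848)**2 = ((-337 - 701) + 848)**2 = (-1038 + 848)**2 = (-190)**2 = 36100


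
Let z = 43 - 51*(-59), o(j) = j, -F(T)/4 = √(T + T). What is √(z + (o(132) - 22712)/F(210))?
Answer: √(5383728 + 47418*√105)/42 ≈ 57.684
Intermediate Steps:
F(T) = -4*√2*√T (F(T) = -4*√(T + T) = -4*√2*√T)
z = 3052 (z = 43 + 3009 = 3052)
√(z + (o(132) - 22712)/F(210)) = √(3052 + (132 - 22712)/((-4*√2*√210))) = √(3052 - 22580*(-√105/840)) = √(3052 - (-1129)*√105/42) = √(3052 + 1129*√105/42)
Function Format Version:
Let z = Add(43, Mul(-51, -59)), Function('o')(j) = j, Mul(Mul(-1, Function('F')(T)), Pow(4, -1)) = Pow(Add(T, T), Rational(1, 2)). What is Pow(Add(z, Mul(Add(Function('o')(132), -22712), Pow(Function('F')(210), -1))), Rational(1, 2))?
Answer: Mul(Rational(1, 42), Pow(Add(5383728, Mul(47418, Pow(105, Rational(1, 2)))), Rational(1, 2))) ≈ 57.684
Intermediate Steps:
Function('F')(T) = Mul(-4, Pow(2, Rational(1, 2)), Pow(T, Rational(1, 2))) (Function('F')(T) = Mul(-4, Pow(Add(T, T), Rational(1, 2))) = Mul(-4, Pow(Mul(2, T), Rational(1, 2))) = Mul(-4, Mul(Pow(2, Rational(1, 2)), Pow(T, Rational(1, 2)))) = Mul(-4, Pow(2, Rational(1, 2)), Pow(T, Rational(1, 2))))
z = 3052 (z = Add(43, 3009) = 3052)
Pow(Add(z, Mul(Add(Function('o')(132), -22712), Pow(Function('F')(210), -1))), Rational(1, 2)) = Pow(Add(3052, Mul(Add(132, -22712), Pow(Mul(-4, Pow(2, Rational(1, 2)), Pow(210, Rational(1, 2))), -1))), Rational(1, 2)) = Pow(Add(3052, Mul(-22580, Pow(Mul(-8, Pow(105, Rational(1, 2))), -1))), Rational(1, 2)) = Pow(Add(3052, Mul(-22580, Mul(Rational(-1, 840), Pow(105, Rational(1, 2))))), Rational(1, 2)) = Pow(Add(3052, Mul(Rational(1129, 42), Pow(105, Rational(1, 2)))), Rational(1, 2))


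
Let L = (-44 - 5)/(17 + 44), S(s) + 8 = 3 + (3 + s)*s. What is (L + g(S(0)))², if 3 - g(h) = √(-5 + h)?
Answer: (134 - 61*I*√10)²/3721 ≈ -5.1744 - 13.893*I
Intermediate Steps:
S(s) = -5 + s*(3 + s) (S(s) = -8 + (3 + (3 + s)*s) = -8 + (3 + s*(3 + s)) = -5 + s*(3 + s))
g(h) = 3 - √(-5 + h)
L = -49/61 ≈ -0.80328
(L + g(S(0)))² = (-49/61 + (3 - √(-5 + (-5 + 0² + 3*0))))² = (-49/61 + (3 - √(-5 + (-5 + 0 + 0))))² = (-49/61 + (3 - √(-5 - 5)))² = (-49/61 + (3 - √(-10)))² = (-49/61 + (3 - I*√10))² = (134/61 - I*√10)²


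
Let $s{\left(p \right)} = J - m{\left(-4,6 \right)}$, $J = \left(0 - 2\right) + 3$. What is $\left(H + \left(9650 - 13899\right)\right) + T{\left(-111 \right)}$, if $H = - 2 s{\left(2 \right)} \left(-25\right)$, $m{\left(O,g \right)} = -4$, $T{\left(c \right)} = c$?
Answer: $-4110$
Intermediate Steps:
$J = 1$ ($J = -2 + 3 = 1$)
$s{\left(p \right)} = 5$ ($s{\left(p \right)} = 1 - -4 = 1 + 4 = 5$)
$H = 250$ ($H = \left(-2\right) 5 \left(-25\right) = \left(-10\right) \left(-25\right) = 250$)
$\left(H + \left(9650 - 13899\right)\right) + T{\left(-111 \right)} = \left(250 + \left(9650 - 13899\right)\right) - 111 = \left(250 - 4249\right) - 111 = -3999 - 111 = -4110$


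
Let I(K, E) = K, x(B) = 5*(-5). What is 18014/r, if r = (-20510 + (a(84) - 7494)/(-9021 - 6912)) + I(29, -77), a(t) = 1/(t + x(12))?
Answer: -8467003329/9626330231 ≈ -0.87957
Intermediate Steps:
x(B) = -25
a(t) = 1/(-25 + t) (a(t) = 1/(t - 25) = 1/(-25 + t))
r = -19252660462/940047 (r = (-20510 + (1/(-25 + 84) - 7494)/(-9021 - 6912)) + 29 = (-20510 + (1/59 - 7494)/(-15933)) + 29 = (-20510 + (1/59 - 7494)*(-1/15933)) + 29 = (-20510 - 442145/59*(-1/15933)) + 29 = (-20510 + 442145/940047) + 29 = -19279921825/940047 + 29 = -19252660462/940047 ≈ -20481.)
18014/r = 18014/(-19252660462/940047) = 18014*(-940047/19252660462) = -8467003329/9626330231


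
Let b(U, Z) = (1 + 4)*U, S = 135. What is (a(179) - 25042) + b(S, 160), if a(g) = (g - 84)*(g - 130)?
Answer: -19712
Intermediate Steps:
b(U, Z) = 5*U
a(g) = (-130 + g)*(-84 + g) (a(g) = (-84 + g)*(-130 + g) = (-130 + g)*(-84 + g))
(a(179) - 25042) + b(S, 160) = ((10920 + 179² - 214*179) - 25042) + 5*135 = ((10920 + 32041 - 38306) - 25042) + 675 = (4655 - 25042) + 675 = -20387 + 675 = -19712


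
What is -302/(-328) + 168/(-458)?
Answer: 20803/37556 ≈ 0.55392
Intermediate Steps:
-302/(-328) + 168/(-458) = -302*(-1/328) + 168*(-1/458) = 151/164 - 84/229 = 20803/37556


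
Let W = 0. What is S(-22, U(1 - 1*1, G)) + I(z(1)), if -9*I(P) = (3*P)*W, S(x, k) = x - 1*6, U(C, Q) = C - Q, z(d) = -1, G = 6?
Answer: -28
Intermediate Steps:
S(x, k) = -6 + x (S(x, k) = x - 6 = -6 + x)
I(P) = 0 (I(P) = -3*P*0/9 = -⅑*0 = 0)
S(-22, U(1 - 1*1, G)) + I(z(1)) = (-6 - 22) + 0 = -28 + 0 = -28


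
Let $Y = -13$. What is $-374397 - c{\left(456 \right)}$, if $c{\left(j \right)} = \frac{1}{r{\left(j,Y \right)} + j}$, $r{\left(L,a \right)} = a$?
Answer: $- \frac{165857872}{443} \approx -3.744 \cdot 10^{5}$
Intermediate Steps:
$c{\left(j \right)} = \frac{1}{-13 + j}$
$-374397 - c{\left(456 \right)} = -374397 - \frac{1}{-13 + 456} = -374397 - \frac{1}{443} = - \frac{165857872}{443}$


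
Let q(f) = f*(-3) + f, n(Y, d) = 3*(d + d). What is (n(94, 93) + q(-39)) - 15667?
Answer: -15031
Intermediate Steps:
n(Y, d) = 6*d (n(Y, d) = 3*(2*d) = 6*d)
q(f) = -2*f (q(f) = -3*f + f = -2*f)
(n(94, 93) + q(-39)) - 15667 = (6*93 - 2*(-39)) - 15667 = (558 + 78) - 15667 = 636 - 15667 = -15031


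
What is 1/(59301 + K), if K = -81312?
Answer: -1/22011 ≈ -4.5432e-5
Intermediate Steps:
1/(59301 + K) = 1/(59301 - 81312) = 1/(-22011) = -1/22011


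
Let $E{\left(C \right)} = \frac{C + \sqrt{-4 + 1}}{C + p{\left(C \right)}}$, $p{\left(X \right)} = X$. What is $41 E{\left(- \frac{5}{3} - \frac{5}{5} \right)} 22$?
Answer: $451 - \frac{1353 i \sqrt{3}}{8} \approx 451.0 - 292.93 i$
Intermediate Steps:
$E{\left(C \right)} = \frac{C + i \sqrt{3}}{2 C}$ ($E{\left(C \right)} = \frac{C + \sqrt{-4 + 1}}{C + C} = \frac{C + \sqrt{-3}}{2 C} = \left(C + i \sqrt{3}\right) \frac{1}{2 C} = \frac{C + i \sqrt{3}}{2 C}$)
$41 E{\left(- \frac{5}{3} - \frac{5}{5} \right)} 22 = 41 \frac{\left(- \frac{5}{3} - \frac{5}{5}\right) + i \sqrt{3}}{2 \left(- \frac{5}{3} - \frac{5}{5}\right)} 22 = 41 \frac{\left(\left(-5\right) \frac{1}{3} - 1\right) + i \sqrt{3}}{2 \left(\left(-5\right) \frac{1}{3} - 1\right)} 22 = 41 \frac{\left(- \frac{5}{3} - 1\right) + i \sqrt{3}}{2 \left(- \frac{5}{3} - 1\right)} 22 = 41 \frac{- \frac{8}{3} + i \sqrt{3}}{2 \left(- \frac{8}{3}\right)} 22 = 41 \cdot \frac{1}{2} \left(- \frac{3}{8}\right) \left(- \frac{8}{3} + i \sqrt{3}\right) 22 = 41 \left(\frac{1}{2} - \frac{3 i \sqrt{3}}{16}\right) 22 = \left(\frac{41}{2} - \frac{123 i \sqrt{3}}{16}\right) 22 = 451 - \frac{1353 i \sqrt{3}}{8}$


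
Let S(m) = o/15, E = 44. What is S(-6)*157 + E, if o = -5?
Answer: -25/3 ≈ -8.3333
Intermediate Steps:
S(m) = -⅓ (S(m) = -5/15 = -5*1/15 = -⅓)
S(-6)*157 + E = -⅓*157 + 44 = -157/3 + 44 = -25/3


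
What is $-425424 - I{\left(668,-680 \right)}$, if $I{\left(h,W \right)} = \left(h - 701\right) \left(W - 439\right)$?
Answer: $-462351$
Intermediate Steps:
$I{\left(h,W \right)} = \left(-701 + h\right) \left(-439 + W\right)$
$-425424 - I{\left(668,-680 \right)} = -425424 - \left(307739 - -476680 - 293252 - 454240\right) = -425424 - \left(307739 + 476680 - 293252 - 454240\right) = -425424 - 36927 = -462351$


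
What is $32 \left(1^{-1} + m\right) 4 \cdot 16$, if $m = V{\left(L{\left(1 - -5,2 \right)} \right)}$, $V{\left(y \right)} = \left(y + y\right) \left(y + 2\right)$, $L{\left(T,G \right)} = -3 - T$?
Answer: $260096$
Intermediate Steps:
$V{\left(y \right)} = 2 y \left(2 + y\right)$
$m = 126$ ($m = 2 \left(-3 - \left(1 - -5\right)\right) \left(2 - \left(4 + 5\right)\right) = 2 \left(-3 - \left(1 + 5\right)\right) \left(2 - 9\right) = 2 \left(-3 - 6\right) \left(2 - 9\right) = 2 \left(-9\right) \left(2 - 9\right) = 2 \left(-9\right) \left(-7\right) = 126$)
$32 \left(1^{-1} + m\right) 4 \cdot 16 = 32 \left(1^{-1} + 126\right) 4 \cdot 16 = 32 \left(1 + 126\right) 4 \cdot 16 = 32 \cdot 127 \cdot 4 \cdot 16 = 32 \cdot 508 \cdot 16 = 16256 \cdot 16 = 260096$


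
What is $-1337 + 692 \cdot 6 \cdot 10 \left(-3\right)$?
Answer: $-125897$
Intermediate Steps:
$-1337 + 692 \cdot 6 \cdot 10 \left(-3\right) = -1337 + 692 \cdot 60 \left(-3\right) = -1337 + 692 \left(-180\right) = -1337 - 124560 = -125897$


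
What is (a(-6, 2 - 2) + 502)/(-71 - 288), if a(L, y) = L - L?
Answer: -502/359 ≈ -1.3983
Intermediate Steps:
a(L, y) = 0
(a(-6, 2 - 2) + 502)/(-71 - 288) = (0 + 502)/(-71 - 288) = 502/(-359) = 502*(-1/359) = -502/359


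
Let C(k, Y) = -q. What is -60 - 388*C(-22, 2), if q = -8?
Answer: -3164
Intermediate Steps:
C(k, Y) = 8 (C(k, Y) = -1*(-8) = 8)
-60 - 388*C(-22, 2) = -60 - 388*8 = -60 - 3104 = -3164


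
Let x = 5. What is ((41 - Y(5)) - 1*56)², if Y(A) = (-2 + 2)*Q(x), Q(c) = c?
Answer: 225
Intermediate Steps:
Y(A) = 0 (Y(A) = (-2 + 2)*5 = 0*5 = 0)
((41 - Y(5)) - 1*56)² = ((41 - 1*0) - 1*56)² = ((41 + 0) - 56)² = (41 - 56)² = (-15)² = 225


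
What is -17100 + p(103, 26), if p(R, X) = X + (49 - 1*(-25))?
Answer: -17000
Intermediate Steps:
p(R, X) = 74 + X (p(R, X) = X + (49 + 25) = X + 74 = 74 + X)
-17100 + p(103, 26) = -17100 + (74 + 26) = -17100 + 100 = -17000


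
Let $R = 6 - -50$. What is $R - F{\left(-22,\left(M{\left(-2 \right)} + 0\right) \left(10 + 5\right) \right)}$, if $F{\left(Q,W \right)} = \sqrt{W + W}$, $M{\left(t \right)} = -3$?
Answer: $56 - 3 i \sqrt{10} \approx 56.0 - 9.4868 i$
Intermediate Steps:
$F{\left(Q,W \right)} = \sqrt{2} \sqrt{W}$ ($F{\left(Q,W \right)} = \sqrt{2 W} = \sqrt{2} \sqrt{W}$)
$R = 56$ ($R = 6 + 50 = 56$)
$R - F{\left(-22,\left(M{\left(-2 \right)} + 0\right) \left(10 + 5\right) \right)} = 56 - \sqrt{2} \sqrt{\left(-3 + 0\right) \left(10 + 5\right)} = 56 - \sqrt{2} \sqrt{\left(-3\right) 15} = 56 - \sqrt{2} \sqrt{-45} = 56 - \sqrt{2} \cdot 3 i \sqrt{5} = 56 - 3 i \sqrt{10}$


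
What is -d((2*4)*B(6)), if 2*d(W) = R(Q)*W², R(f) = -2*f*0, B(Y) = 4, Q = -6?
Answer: 0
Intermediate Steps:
R(f) = 0
d(W) = 0 (d(W) = (0*W²)/2 = (½)*0 = 0)
-d((2*4)*B(6)) = -1*0 = 0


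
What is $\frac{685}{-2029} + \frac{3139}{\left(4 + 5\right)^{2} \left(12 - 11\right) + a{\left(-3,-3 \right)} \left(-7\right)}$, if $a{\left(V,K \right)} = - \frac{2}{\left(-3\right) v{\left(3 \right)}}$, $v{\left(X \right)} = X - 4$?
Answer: $\frac{18931048}{521453} \approx 36.304$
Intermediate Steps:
$v{\left(X \right)} = -4 + X$
$a{\left(V,K \right)} = - \frac{2}{3}$ ($a{\left(V,K \right)} = - \frac{2}{\left(-3\right) \left(-4 + 3\right)} = - \frac{2}{\left(-3\right) \left(-1\right)} = - \frac{2}{3}$)
$\frac{685}{-2029} + \frac{3139}{\left(4 + 5\right)^{2} \left(12 - 11\right) + a{\left(-3,-3 \right)} \left(-7\right)} = \frac{685}{-2029} + \frac{3139}{\left(4 + 5\right)^{2} \left(12 - 11\right) - - \frac{14}{3}} = 685 \left(- \frac{1}{2029}\right) + \frac{3139}{9^{2} \cdot 1 + \frac{14}{3}} = - \frac{685}{2029} + \frac{3139}{81 \cdot 1 + \frac{14}{3}} = - \frac{685}{2029} + \frac{3139}{81 + \frac{14}{3}} = - \frac{685}{2029} + \frac{3139}{\frac{257}{3}} = - \frac{685}{2029} + 3139 \cdot \frac{3}{257} = - \frac{685}{2029} + \frac{9417}{257} = \frac{18931048}{521453}$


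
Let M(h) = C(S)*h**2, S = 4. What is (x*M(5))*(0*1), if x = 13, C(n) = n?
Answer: 0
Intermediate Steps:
M(h) = 4*h**2
(x*M(5))*(0*1) = (13*(4*5**2))*(0*1) = (13*(4*25))*0 = (13*100)*0 = 1300*0 = 0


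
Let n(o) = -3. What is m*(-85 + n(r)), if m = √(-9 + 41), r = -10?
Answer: -352*√2 ≈ -497.80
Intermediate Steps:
m = 4*√2 (m = √32 = 4*√2 ≈ 5.6569)
m*(-85 + n(r)) = (4*√2)*(-85 - 3) = (4*√2)*(-88) = -352*√2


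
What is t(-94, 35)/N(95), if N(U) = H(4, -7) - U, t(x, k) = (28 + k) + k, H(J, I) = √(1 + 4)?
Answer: -931/902 - 49*√5/4510 ≈ -1.0564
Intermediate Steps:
H(J, I) = √5
t(x, k) = 28 + 2*k
N(U) = √5 - U
t(-94, 35)/N(95) = (28 + 2*35)/(√5 - 1*95) = (28 + 70)/(√5 - 95) = 98/(-95 + √5)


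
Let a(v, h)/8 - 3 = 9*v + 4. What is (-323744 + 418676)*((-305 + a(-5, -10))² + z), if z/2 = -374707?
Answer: -35934894756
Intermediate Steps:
a(v, h) = 56 + 72*v (a(v, h) = 24 + 8*(9*v + 4) = 24 + 8*(4 + 9*v) = 24 + (32 + 72*v) = 56 + 72*v)
z = -749414 (z = 2*(-374707) = -749414)
(-323744 + 418676)*((-305 + a(-5, -10))² + z) = (-323744 + 418676)*((-305 + (56 + 72*(-5)))² - 749414) = 94932*((-305 + (56 - 360))² - 749414) = 94932*((-305 - 304)² - 749414) = 94932*((-609)² - 749414) = 94932*(370881 - 749414) = 94932*(-378533) = -35934894756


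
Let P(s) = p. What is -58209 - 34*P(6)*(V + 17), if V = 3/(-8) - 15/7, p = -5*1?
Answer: -1560917/28 ≈ -55747.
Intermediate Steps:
p = -5
P(s) = -5
V = -141/56 (V = 3*(-⅛) - 15*⅐ = -3/8 - 15/7 = -141/56 ≈ -2.5179)
-58209 - 34*P(6)*(V + 17) = -58209 - (-170)*(-141/56 + 17) = -58209 - (-170)*811/56 = -58209 - 34*(-4055/56) = -58209 + 68935/28 = -1560917/28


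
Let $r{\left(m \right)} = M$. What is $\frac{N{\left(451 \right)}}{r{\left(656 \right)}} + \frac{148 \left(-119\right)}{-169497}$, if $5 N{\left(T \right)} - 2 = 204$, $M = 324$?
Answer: $\frac{95267}{412290} \approx 0.23107$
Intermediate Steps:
$N{\left(T \right)} = \frac{206}{5}$ ($N{\left(T \right)} = \frac{2}{5} + \frac{1}{5} \cdot 204 = \frac{2}{5} + \frac{204}{5} = \frac{206}{5}$)
$r{\left(m \right)} = 324$
$\frac{N{\left(451 \right)}}{r{\left(656 \right)}} + \frac{148 \left(-119\right)}{-169497} = \frac{206}{5 \cdot 324} + \frac{148 \left(-119\right)}{-169497} = \frac{206}{5} \cdot \frac{1}{324} - - \frac{476}{4581} = \frac{103}{810} + \frac{476}{4581} = \frac{95267}{412290}$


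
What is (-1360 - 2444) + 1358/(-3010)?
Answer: -817957/215 ≈ -3804.4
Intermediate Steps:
(-1360 - 2444) + 1358/(-3010) = -3804 + 1358*(-1/3010) = -3804 - 97/215 = -817957/215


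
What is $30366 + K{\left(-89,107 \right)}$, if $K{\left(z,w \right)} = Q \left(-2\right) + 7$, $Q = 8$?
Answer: $30357$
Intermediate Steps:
$K{\left(z,w \right)} = -9$ ($K{\left(z,w \right)} = 8 \left(-2\right) + 7 = -16 + 7 = -9$)
$30366 + K{\left(-89,107 \right)} = 30366 - 9 = 30357$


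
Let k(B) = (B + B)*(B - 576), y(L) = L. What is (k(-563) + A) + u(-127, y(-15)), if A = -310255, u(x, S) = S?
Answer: 972244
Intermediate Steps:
k(B) = 2*B*(-576 + B) (k(B) = (2*B)*(-576 + B) = 2*B*(-576 + B))
(k(-563) + A) + u(-127, y(-15)) = (2*(-563)*(-576 - 563) - 310255) - 15 = (2*(-563)*(-1139) - 310255) - 15 = (1282514 - 310255) - 15 = 972259 - 15 = 972244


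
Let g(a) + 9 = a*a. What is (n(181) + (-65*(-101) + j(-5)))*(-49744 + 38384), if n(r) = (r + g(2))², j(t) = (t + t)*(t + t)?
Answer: -427601760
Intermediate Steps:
g(a) = -9 + a² (g(a) = -9 + a*a = -9 + a²)
j(t) = 4*t² (j(t) = (2*t)*(2*t) = 4*t²)
n(r) = (-5 + r)² (n(r) = (r + (-9 + 2²))² = (r + (-9 + 4))² = (r - 5)² = (-5 + r)²)
(n(181) + (-65*(-101) + j(-5)))*(-49744 + 38384) = ((-5 + 181)² + (-65*(-101) + 4*(-5)²))*(-49744 + 38384) = (176² + (6565 + 4*25))*(-11360) = (30976 + (6565 + 100))*(-11360) = (30976 + 6665)*(-11360) = 37641*(-11360) = -427601760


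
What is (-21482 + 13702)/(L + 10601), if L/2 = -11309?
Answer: 7780/12017 ≈ 0.64742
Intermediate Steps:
L = -22618 (L = 2*(-11309) = -22618)
(-21482 + 13702)/(L + 10601) = (-21482 + 13702)/(-22618 + 10601) = -7780/(-12017) = -7780*(-1/12017) = 7780/12017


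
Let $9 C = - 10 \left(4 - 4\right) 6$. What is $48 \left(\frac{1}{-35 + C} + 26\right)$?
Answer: $\frac{43632}{35} \approx 1246.6$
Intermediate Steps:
$C = 0$ ($C = \frac{\left(-10\right) \left(4 - 4\right) 6}{9} = \frac{\left(-10\right) 0 \cdot 6}{9} = \frac{\left(-10\right) 0}{9} = \frac{1}{9} \cdot 0 = 0$)
$48 \left(\frac{1}{-35 + C} + 26\right) = 48 \left(\frac{1}{-35 + 0} + 26\right) = 48 \left(\frac{1}{-35} + 26\right) = 48 \left(- \frac{1}{35} + 26\right) = 48 \cdot \frac{909}{35} = \frac{43632}{35}$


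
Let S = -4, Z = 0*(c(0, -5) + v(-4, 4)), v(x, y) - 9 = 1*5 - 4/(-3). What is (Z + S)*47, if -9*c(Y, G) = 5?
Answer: -188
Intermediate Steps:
c(Y, G) = -5/9 (c(Y, G) = -⅑*5 = -5/9)
v(x, y) = 46/3 (v(x, y) = 9 + (1*5 - 4/(-3)) = 9 + (5 - 4*(-⅓)) = 9 + (5 + 4/3) = 9 + 19/3 = 46/3)
Z = 0 (Z = 0*(-5/9 + 46/3) = 0*(133/9) = 0)
(Z + S)*47 = (0 - 4)*47 = -4*47 = -188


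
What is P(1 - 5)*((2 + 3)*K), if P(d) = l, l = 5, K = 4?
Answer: 100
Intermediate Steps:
P(d) = 5
P(1 - 5)*((2 + 3)*K) = 5*((2 + 3)*4) = 5*(5*4) = 5*20 = 100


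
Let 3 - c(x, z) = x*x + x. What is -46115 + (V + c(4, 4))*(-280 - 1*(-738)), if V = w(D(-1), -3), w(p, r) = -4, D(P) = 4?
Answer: -55733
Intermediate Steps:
c(x, z) = 3 - x - x² (c(x, z) = 3 - (x*x + x) = 3 - (x² + x) = 3 - (x + x²) = 3 + (-x - x²) = 3 - x - x²)
V = -4
-46115 + (V + c(4, 4))*(-280 - 1*(-738)) = -46115 + (-4 + (3 - 1*4 - 1*4²))*(-280 - 1*(-738)) = -46115 + (-4 + (3 - 4 - 1*16))*(-280 + 738) = -46115 + (-4 + (3 - 4 - 16))*458 = -46115 + (-4 - 17)*458 = -46115 - 21*458 = -46115 - 9618 = -55733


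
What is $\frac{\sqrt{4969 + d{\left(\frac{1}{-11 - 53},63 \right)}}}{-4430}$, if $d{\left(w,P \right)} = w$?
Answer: $- \frac{3 \sqrt{35335}}{35440} \approx -0.015912$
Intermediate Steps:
$\frac{\sqrt{4969 + d{\left(\frac{1}{-11 - 53},63 \right)}}}{-4430} = \frac{\sqrt{4969 + \frac{1}{-11 - 53}}}{-4430} = \sqrt{4969 + \frac{1}{-64}} \left(- \frac{1}{4430}\right) = \sqrt{4969 - \frac{1}{64}} \left(- \frac{1}{4430}\right) = \sqrt{\frac{318015}{64}} \left(- \frac{1}{4430}\right) = \frac{3 \sqrt{35335}}{8} \left(- \frac{1}{4430}\right) = - \frac{3 \sqrt{35335}}{35440}$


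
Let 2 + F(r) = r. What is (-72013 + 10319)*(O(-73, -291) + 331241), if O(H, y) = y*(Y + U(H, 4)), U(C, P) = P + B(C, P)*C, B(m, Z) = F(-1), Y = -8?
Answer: -16575697144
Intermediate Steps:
F(r) = -2 + r
B(m, Z) = -3 (B(m, Z) = -2 - 1 = -3)
U(C, P) = P - 3*C
O(H, y) = y*(-4 - 3*H) (O(H, y) = y*(-8 + (4 - 3*H)) = y*(-4 - 3*H))
(-72013 + 10319)*(O(-73, -291) + 331241) = (-72013 + 10319)*(-1*(-291)*(4 + 3*(-73)) + 331241) = -61694*(-1*(-291)*(4 - 219) + 331241) = -61694*(-1*(-291)*(-215) + 331241) = -61694*(-62565 + 331241) = -61694*268676 = -16575697144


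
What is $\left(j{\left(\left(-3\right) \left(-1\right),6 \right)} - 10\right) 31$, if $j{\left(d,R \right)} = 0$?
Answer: $-310$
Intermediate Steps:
$\left(j{\left(\left(-3\right) \left(-1\right),6 \right)} - 10\right) 31 = \left(0 - 10\right) 31 = \left(-10\right) 31 = -310$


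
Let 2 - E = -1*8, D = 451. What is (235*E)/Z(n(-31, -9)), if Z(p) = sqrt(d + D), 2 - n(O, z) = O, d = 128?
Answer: 2350*sqrt(579)/579 ≈ 97.663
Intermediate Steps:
n(O, z) = 2 - O
E = 10 (E = 2 - (-1)*8 = 2 - 1*(-8) = 2 + 8 = 10)
Z(p) = sqrt(579) (Z(p) = sqrt(128 + 451) = sqrt(579))
(235*E)/Z(n(-31, -9)) = (235*10)/(sqrt(579)) = 2350*(sqrt(579)/579) = 2350*sqrt(579)/579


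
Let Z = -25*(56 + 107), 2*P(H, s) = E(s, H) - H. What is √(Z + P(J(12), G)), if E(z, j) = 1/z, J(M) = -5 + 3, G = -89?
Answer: I*√129080794/178 ≈ 63.828*I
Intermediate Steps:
J(M) = -2
P(H, s) = 1/(2*s) - H/2 (P(H, s) = (1/s - H)/2 = 1/(2*s) - H/2)
Z = -4075 (Z = -25*163 = -4075)
√(Z + P(J(12), G)) = √(-4075 + (½)*(1 - 1*(-2)*(-89))/(-89)) = √(-4075 + (½)*(-1/89)*(1 - 178)) = √(-4075 + (½)*(-1/89)*(-177)) = √(-4075 + 177/178) = √(-725173/178) = I*√129080794/178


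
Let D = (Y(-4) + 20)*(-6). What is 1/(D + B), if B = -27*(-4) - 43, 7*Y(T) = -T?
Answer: -7/409 ≈ -0.017115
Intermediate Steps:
Y(T) = -T/7 (Y(T) = (-T)/7 = -T/7)
D = -864/7 (D = (-1/7*(-4) + 20)*(-6) = (4/7 + 20)*(-6) = (144/7)*(-6) = -864/7 ≈ -123.43)
B = 65 (B = 108 - 43 = 65)
1/(D + B) = 1/(-864/7 + 65) = 1/(-409/7) = -7/409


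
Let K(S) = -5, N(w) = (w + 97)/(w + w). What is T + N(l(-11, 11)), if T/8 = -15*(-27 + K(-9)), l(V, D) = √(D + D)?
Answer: 7681/2 + 97*√22/44 ≈ 3850.8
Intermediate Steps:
l(V, D) = √2*√D (l(V, D) = √(2*D) = √2*√D)
N(w) = (97 + w)/(2*w) (N(w) = (97 + w)/((2*w)) = (97 + w)*(1/(2*w)) = (97 + w)/(2*w))
T = 3840 (T = 8*(-15*(-27 - 5)) = 8*(-15*(-32)) = 8*480 = 3840)
T + N(l(-11, 11)) = 3840 + (97 + √2*√11)/(2*((√2*√11))) = 3840 + (97 + √22)/(2*(√22)) = 3840 + (√22/22)*(97 + √22)/2 = 3840 + √22*(97 + √22)/44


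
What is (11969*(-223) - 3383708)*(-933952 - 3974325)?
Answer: 29708794484215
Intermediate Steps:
(11969*(-223) - 3383708)*(-933952 - 3974325) = (-2669087 - 3383708)*(-4908277) = -6052795*(-4908277) = 29708794484215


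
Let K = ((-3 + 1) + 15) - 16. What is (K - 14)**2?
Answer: 289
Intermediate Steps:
K = -3 (K = (-2 + 15) - 16 = 13 - 16 = -3)
(K - 14)**2 = (-3 - 14)**2 = (-17)**2 = 289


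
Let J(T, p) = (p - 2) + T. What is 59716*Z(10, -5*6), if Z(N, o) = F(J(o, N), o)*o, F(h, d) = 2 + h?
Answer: 35829600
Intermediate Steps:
J(T, p) = -2 + T + p (J(T, p) = (-2 + p) + T = -2 + T + p)
Z(N, o) = o*(N + o) (Z(N, o) = (2 + (-2 + o + N))*o = (2 + (-2 + N + o))*o = (N + o)*o = o*(N + o))
59716*Z(10, -5*6) = 59716*((-5*6)*(10 - 5*6)) = 59716*(-30*(10 - 30)) = 59716*(-30*(-20)) = 59716*600 = 35829600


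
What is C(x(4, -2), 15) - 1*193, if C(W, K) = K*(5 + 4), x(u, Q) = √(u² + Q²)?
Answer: -58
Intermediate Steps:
x(u, Q) = √(Q² + u²)
C(W, K) = 9*K (C(W, K) = K*9 = 9*K)
C(x(4, -2), 15) - 1*193 = 9*15 - 1*193 = 135 - 193 = -58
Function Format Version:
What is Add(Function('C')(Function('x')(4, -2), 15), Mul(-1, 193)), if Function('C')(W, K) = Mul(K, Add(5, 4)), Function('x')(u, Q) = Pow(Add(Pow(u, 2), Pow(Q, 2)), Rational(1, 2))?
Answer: -58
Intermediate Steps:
Function('x')(u, Q) = Pow(Add(Pow(Q, 2), Pow(u, 2)), Rational(1, 2))
Function('C')(W, K) = Mul(9, K) (Function('C')(W, K) = Mul(K, 9) = Mul(9, K))
Add(Function('C')(Function('x')(4, -2), 15), Mul(-1, 193)) = Add(Mul(9, 15), Mul(-1, 193)) = Add(135, -193) = -58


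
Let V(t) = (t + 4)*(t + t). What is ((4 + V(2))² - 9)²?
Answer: 600625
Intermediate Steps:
V(t) = 2*t*(4 + t) (V(t) = (4 + t)*(2*t) = 2*t*(4 + t))
((4 + V(2))² - 9)² = ((4 + 2*2*(4 + 2))² - 9)² = ((4 + 2*2*6)² - 9)² = ((4 + 24)² - 9)² = (28² - 9)² = (784 - 9)² = 775² = 600625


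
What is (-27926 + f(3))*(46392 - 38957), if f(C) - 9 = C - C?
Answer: -207562895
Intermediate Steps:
f(C) = 9 (f(C) = 9 + (C - C) = 9 + 0 = 9)
(-27926 + f(3))*(46392 - 38957) = (-27926 + 9)*(46392 - 38957) = -27917*7435 = -207562895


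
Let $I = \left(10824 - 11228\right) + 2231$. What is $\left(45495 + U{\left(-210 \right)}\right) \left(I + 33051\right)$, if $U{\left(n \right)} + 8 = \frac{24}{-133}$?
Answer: $\frac{211003075866}{133} \approx 1.5865 \cdot 10^{9}$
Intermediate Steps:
$U{\left(n \right)} = - \frac{1088}{133}$ ($U{\left(n \right)} = -8 + \frac{24}{-133} = -8 + 24 \left(- \frac{1}{133}\right) = -8 - \frac{24}{133} = - \frac{1088}{133}$)
$I = 1827$ ($I = -404 + 2231 = 1827$)
$\left(45495 + U{\left(-210 \right)}\right) \left(I + 33051\right) = \left(45495 - \frac{1088}{133}\right) \left(1827 + 33051\right) = \frac{6049747}{133} \cdot 34878 = \frac{211003075866}{133}$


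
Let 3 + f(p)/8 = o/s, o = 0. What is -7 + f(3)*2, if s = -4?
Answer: -55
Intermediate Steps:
f(p) = -24 (f(p) = -24 + 8*(0/(-4)) = -24 + 8*(0*(-¼)) = -24 + 8*0 = -24 + 0 = -24)
-7 + f(3)*2 = -7 - 24*2 = -7 - 48 = -55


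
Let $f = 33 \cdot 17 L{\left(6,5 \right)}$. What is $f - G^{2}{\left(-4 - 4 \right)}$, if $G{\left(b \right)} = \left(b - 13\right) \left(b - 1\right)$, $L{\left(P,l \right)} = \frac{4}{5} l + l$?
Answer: $-30672$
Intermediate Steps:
$L{\left(P,l \right)} = \frac{9 l}{5}$ ($L{\left(P,l \right)} = 4 \cdot \frac{1}{5} l + l = \frac{4 l}{5} + l = \frac{9 l}{5}$)
$G{\left(b \right)} = \left(-1 + b\right) \left(-13 + b\right)$ ($G{\left(b \right)} = \left(-13 + b\right) \left(-1 + b\right) = \left(-1 + b\right) \left(-13 + b\right)$)
$f = 5049$ ($f = 33 \cdot 17 \cdot \frac{9}{5} \cdot 5 = 561 \cdot 9 = 5049$)
$f - G^{2}{\left(-4 - 4 \right)} = 5049 - \left(13 + \left(-4 - 4\right)^{2} - 14 \left(-4 - 4\right)\right)^{2} = 5049 - \left(13 + \left(-8\right)^{2} - -112\right)^{2} = 5049 - \left(13 + 64 + 112\right)^{2} = 5049 - 189^{2} = 5049 - 35721 = -30672$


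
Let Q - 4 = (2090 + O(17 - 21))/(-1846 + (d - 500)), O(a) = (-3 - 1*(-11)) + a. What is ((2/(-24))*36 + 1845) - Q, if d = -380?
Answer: 2506241/1363 ≈ 1838.8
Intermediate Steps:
O(a) = 8 + a (O(a) = (-3 + 11) + a = 8 + a)
Q = 4405/1363 (Q = 4 + (2090 + (8 + (17 - 21)))/(-1846 + (-380 - 500)) = 4 + (2090 + (8 - 4))/(-1846 - 880) = 4 + (2090 + 4)/(-2726) = 4 + 2094*(-1/2726) = 4 - 1047/1363 = 4405/1363 ≈ 3.2318)
((2/(-24))*36 + 1845) - Q = ((2/(-24))*36 + 1845) - 1*4405/1363 = ((2*(-1/24))*36 + 1845) - 4405/1363 = (-1/12*36 + 1845) - 4405/1363 = (-3 + 1845) - 4405/1363 = 1842 - 4405/1363 = 2506241/1363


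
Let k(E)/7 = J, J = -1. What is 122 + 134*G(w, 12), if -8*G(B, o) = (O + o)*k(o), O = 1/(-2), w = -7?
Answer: 11763/8 ≈ 1470.4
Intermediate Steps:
O = -½ ≈ -0.50000
k(E) = -7 (k(E) = 7*(-1) = -7)
G(B, o) = -7/16 + 7*o/8 (G(B, o) = -(-½ + o)*(-7)/8 = -(7/2 - 7*o)/8 = -7/16 + 7*o/8)
122 + 134*G(w, 12) = 122 + 134*(-7/16 + (7/8)*12) = 122 + 134*(-7/16 + 21/2) = 122 + 134*(161/16) = 122 + 10787/8 = 11763/8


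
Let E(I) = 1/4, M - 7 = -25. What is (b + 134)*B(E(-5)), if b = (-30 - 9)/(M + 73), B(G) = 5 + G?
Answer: 153951/220 ≈ 699.78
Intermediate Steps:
M = -18 (M = 7 - 25 = -18)
E(I) = 1/4
b = -39/55 (b = (-30 - 9)/(-18 + 73) = -39/55 ≈ -0.70909)
(b + 134)*B(E(-5)) = (-39/55 + 134)*(5 + 1/4) = (7331/55)*(21/4) = 153951/220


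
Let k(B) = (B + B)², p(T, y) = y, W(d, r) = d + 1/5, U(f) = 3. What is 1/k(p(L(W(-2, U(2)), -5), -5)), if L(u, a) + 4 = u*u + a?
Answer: 1/100 ≈ 0.010000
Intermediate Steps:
W(d, r) = ⅕ + d (W(d, r) = d + ⅕ = ⅕ + d)
L(u, a) = -4 + a + u² (L(u, a) = -4 + (u*u + a) = -4 + (u² + a) = -4 + (a + u²) = -4 + a + u²)
k(B) = 4*B² (k(B) = (2*B)² = 4*B²)
1/k(p(L(W(-2, U(2)), -5), -5)) = 1/(4*(-5)²) = 1/(4*25) = 1/100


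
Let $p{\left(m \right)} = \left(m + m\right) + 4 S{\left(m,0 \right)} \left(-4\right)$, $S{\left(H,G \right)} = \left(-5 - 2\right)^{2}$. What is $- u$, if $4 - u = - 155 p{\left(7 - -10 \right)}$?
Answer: $116246$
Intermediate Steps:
$S{\left(H,G \right)} = 49$ ($S{\left(H,G \right)} = \left(-7\right)^{2} = 49$)
$p{\left(m \right)} = -784 + 2 m$ ($p{\left(m \right)} = \left(m + m\right) + 4 \cdot 49 \left(-4\right) = 2 m + 196 \left(-4\right) = 2 m - 784 = -784 + 2 m$)
$u = -116246$ ($u = 4 - - 155 \left(-784 + 2 \left(7 - -10\right)\right) = 4 - - 155 \left(-784 + 2 \left(7 + 10\right)\right) = 4 - - 155 \left(-784 + 2 \cdot 17\right) = 4 - - 155 \left(-784 + 34\right) = 4 - \left(-155\right) \left(-750\right) = 4 - 116250 = -116246$)
$- u = \left(-1\right) \left(-116246\right) = 116246$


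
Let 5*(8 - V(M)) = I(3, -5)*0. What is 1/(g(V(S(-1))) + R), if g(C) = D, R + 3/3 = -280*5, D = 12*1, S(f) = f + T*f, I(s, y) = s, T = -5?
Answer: -1/1389 ≈ -0.00071994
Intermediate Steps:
S(f) = -4*f (S(f) = f - 5*f = -4*f)
V(M) = 8 (V(M) = 8 - 3*0/5 = 8 - ⅕*0 = 8 + 0 = 8)
D = 12
R = -1401 (R = -1 - 280*5 = -1 - 1400 = -1401)
g(C) = 12
1/(g(V(S(-1))) + R) = 1/(12 - 1401) = 1/(-1389) = -1/1389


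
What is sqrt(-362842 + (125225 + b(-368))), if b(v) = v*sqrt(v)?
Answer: sqrt(-237617 - 1472*I*sqrt(23)) ≈ 7.24 - 487.51*I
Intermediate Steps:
b(v) = v**(3/2)
sqrt(-362842 + (125225 + b(-368))) = sqrt(-362842 + (125225 + (-368)**(3/2))) = sqrt(-362842 + (125225 - 1472*I*sqrt(23))) = sqrt(-237617 - 1472*I*sqrt(23))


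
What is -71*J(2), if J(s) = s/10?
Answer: -71/5 ≈ -14.200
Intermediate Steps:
J(s) = s/10 (J(s) = s*(⅒) = s/10)
-71*J(2) = -71*2/10 = -71*⅕ = -71/5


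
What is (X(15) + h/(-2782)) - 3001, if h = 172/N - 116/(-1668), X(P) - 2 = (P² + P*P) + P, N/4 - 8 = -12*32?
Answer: -1105318994669/436195344 ≈ -2534.0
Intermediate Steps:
N = -1504 (N = 32 + 4*(-12*32) = 32 + 4*(-384) = 32 - 1536 = -1504)
X(P) = 2 + P + 2*P² (X(P) = 2 + ((P² + P*P) + P) = 2 + ((P² + P²) + P) = 2 + (2*P² + P) = 2 + (P + 2*P²) = 2 + P + 2*P²)
h = -7027/156792 (h = 172/(-1504) - 116/(-1668) = 172*(-1/1504) - 116*(-1/1668) = -43/376 + 29/417 = -7027/156792 ≈ -0.044817)
(X(15) + h/(-2782)) - 3001 = ((2 + 15 + 2*15²) - 7027/156792/(-2782)) - 3001 = ((2 + 15 + 2*225) - 7027/156792*(-1/2782)) - 3001 = ((2 + 15 + 450) + 7027/436195344) - 3001 = (467 + 7027/436195344) - 3001 = 203703232675/436195344 - 3001 = -1105318994669/436195344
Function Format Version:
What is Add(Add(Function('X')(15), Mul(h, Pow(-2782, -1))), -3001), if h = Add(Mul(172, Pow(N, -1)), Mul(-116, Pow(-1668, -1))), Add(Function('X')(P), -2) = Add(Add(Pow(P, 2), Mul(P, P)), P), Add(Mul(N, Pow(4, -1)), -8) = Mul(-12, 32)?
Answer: Rational(-1105318994669, 436195344) ≈ -2534.0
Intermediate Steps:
N = -1504 (N = Add(32, Mul(4, Mul(-12, 32))) = Add(32, Mul(4, -384)) = Add(32, -1536) = -1504)
Function('X')(P) = Add(2, P, Mul(2, Pow(P, 2))) (Function('X')(P) = Add(2, Add(Add(Pow(P, 2), Mul(P, P)), P)) = Add(2, Add(Add(Pow(P, 2), Pow(P, 2)), P)) = Add(2, Add(Mul(2, Pow(P, 2)), P)) = Add(2, Add(P, Mul(2, Pow(P, 2)))) = Add(2, P, Mul(2, Pow(P, 2))))
h = Rational(-7027, 156792) (h = Add(Mul(172, Pow(-1504, -1)), Mul(-116, Pow(-1668, -1))) = Add(Mul(172, Rational(-1, 1504)), Mul(-116, Rational(-1, 1668))) = Add(Rational(-43, 376), Rational(29, 417)) = Rational(-7027, 156792) ≈ -0.044817)
Add(Add(Function('X')(15), Mul(h, Pow(-2782, -1))), -3001) = Add(Add(Add(2, 15, Mul(2, Pow(15, 2))), Mul(Rational(-7027, 156792), Pow(-2782, -1))), -3001) = Add(Add(Add(2, 15, Mul(2, 225)), Mul(Rational(-7027, 156792), Rational(-1, 2782))), -3001) = Add(Add(Add(2, 15, 450), Rational(7027, 436195344)), -3001) = Add(Add(467, Rational(7027, 436195344)), -3001) = Add(Rational(203703232675, 436195344), -3001) = Rational(-1105318994669, 436195344)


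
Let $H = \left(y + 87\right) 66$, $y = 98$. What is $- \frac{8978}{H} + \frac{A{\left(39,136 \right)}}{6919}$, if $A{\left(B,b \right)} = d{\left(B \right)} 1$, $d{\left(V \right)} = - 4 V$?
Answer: $- \frac{78653}{103785} \approx -0.75785$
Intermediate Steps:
$A{\left(B,b \right)} = - 4 B$ ($A{\left(B,b \right)} = - 4 B 1 = - 4 B$)
$H = 12210$ ($H = \left(98 + 87\right) 66 = 185 \cdot 66 = 12210$)
$- \frac{8978}{H} + \frac{A{\left(39,136 \right)}}{6919} = - \frac{8978}{12210} + \frac{\left(-4\right) 39}{6919} = \left(-8978\right) \frac{1}{12210} - \frac{156}{6919} = - \frac{4489}{6105} - \frac{156}{6919} = - \frac{78653}{103785}$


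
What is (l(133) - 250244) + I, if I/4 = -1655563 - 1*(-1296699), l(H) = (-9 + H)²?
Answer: -1670324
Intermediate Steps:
I = -1435456 (I = 4*(-1655563 - 1*(-1296699)) = 4*(-1655563 + 1296699) = 4*(-358864) = -1435456)
(l(133) - 250244) + I = ((-9 + 133)² - 250244) - 1435456 = (124² - 250244) - 1435456 = (15376 - 250244) - 1435456 = -234868 - 1435456 = -1670324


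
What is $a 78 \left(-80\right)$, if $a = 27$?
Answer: $-168480$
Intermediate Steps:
$a 78 \left(-80\right) = 27 \cdot 78 \left(-80\right) = 2106 \left(-80\right) = -168480$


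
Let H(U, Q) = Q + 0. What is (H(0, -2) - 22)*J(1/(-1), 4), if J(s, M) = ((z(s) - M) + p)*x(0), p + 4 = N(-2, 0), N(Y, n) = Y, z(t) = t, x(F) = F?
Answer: 0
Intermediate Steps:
H(U, Q) = Q
p = -6 (p = -4 - 2 = -6)
J(s, M) = 0 (J(s, M) = ((s - M) - 6)*0 = (-6 + s - M)*0 = 0)
(H(0, -2) - 22)*J(1/(-1), 4) = (-2 - 22)*0 = -24*0 = 0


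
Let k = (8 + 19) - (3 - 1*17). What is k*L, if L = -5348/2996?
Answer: -7831/107 ≈ -73.187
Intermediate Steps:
L = -191/107 (L = -5348*1/2996 = -191/107 ≈ -1.7850)
k = 41 (k = 27 - (3 - 17) = 27 - 1*(-14) = 27 + 14 = 41)
k*L = 41*(-191/107) = -7831/107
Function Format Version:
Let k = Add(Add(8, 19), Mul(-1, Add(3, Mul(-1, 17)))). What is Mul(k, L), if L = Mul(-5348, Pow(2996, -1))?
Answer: Rational(-7831, 107) ≈ -73.187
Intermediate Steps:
L = Rational(-191, 107) (L = Mul(-5348, Rational(1, 2996)) = Rational(-191, 107) ≈ -1.7850)
k = 41 (k = Add(27, Mul(-1, Add(3, -17))) = Add(27, Mul(-1, -14)) = Add(27, 14) = 41)
Mul(k, L) = Mul(41, Rational(-191, 107)) = Rational(-7831, 107)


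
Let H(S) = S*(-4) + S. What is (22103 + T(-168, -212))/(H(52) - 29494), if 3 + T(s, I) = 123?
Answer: -22223/29650 ≈ -0.74951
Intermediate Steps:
H(S) = -3*S (H(S) = -4*S + S = -3*S)
T(s, I) = 120 (T(s, I) = -3 + 123 = 120)
(22103 + T(-168, -212))/(H(52) - 29494) = (22103 + 120)/(-3*52 - 29494) = 22223/(-156 - 29494) = 22223/(-29650) = 22223*(-1/29650) = -22223/29650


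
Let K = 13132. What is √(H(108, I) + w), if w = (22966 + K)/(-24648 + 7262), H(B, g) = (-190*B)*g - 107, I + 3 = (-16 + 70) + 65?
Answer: 2*I*√44971214290570/8693 ≈ 1542.9*I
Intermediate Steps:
I = 116 (I = -3 + ((-16 + 70) + 65) = -3 + (54 + 65) = -3 + 119 = 116)
H(B, g) = -107 - 190*B*g (H(B, g) = -190*B*g - 107 = -107 - 190*B*g)
w = -18049/8693 (w = (22966 + 13132)/(-24648 + 7262) = 36098/(-17386) = 36098*(-1/17386) = -18049/8693 ≈ -2.0763)
√(H(108, I) + w) = √((-107 - 190*108*116) - 18049/8693) = √((-107 - 2380320) - 18049/8693) = √(-2380427 - 18049/8693) = √(-20693069960/8693) = 2*I*√44971214290570/8693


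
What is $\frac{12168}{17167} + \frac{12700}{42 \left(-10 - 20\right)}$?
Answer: $- \frac{10134461}{1081521} \approx -9.3706$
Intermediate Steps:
$\frac{12168}{17167} + \frac{12700}{42 \left(-10 - 20\right)} = 12168 \cdot \frac{1}{17167} + \frac{12700}{42 \left(-30\right)} = \frac{12168}{17167} + \frac{12700}{-1260} = \frac{12168}{17167} + 12700 \left(- \frac{1}{1260}\right) = \frac{12168}{17167} - \frac{635}{63} = - \frac{10134461}{1081521}$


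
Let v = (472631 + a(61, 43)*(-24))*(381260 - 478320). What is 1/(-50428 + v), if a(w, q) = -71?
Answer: -1/46039005528 ≈ -2.1721e-11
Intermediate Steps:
v = -46038955100 (v = (472631 - 71*(-24))*(381260 - 478320) = (472631 + 1704)*(-97060) = 474335*(-97060) = -46038955100)
1/(-50428 + v) = 1/(-50428 - 46038955100) = 1/(-46039005528) = -1/46039005528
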